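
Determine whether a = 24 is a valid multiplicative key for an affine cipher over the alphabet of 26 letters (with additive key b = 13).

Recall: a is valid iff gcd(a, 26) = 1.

Step 1: Compute gcd(24, 26).
Step 2: gcd(24, 26) = 2.
Since gcd = 2 != 1, 24 shares a common factor with 26, so it cannot be used.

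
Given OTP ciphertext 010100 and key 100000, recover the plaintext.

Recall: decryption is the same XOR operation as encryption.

Step 1: XOR ciphertext with key:
  Ciphertext: 010100
  Key:        100000
  XOR:        110100
Step 2: Plaintext = 110100 = 52 in decimal.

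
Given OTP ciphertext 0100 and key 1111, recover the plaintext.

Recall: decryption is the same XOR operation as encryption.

Step 1: XOR ciphertext with key:
  Ciphertext: 0100
  Key:        1111
  XOR:        1011
Step 2: Plaintext = 1011 = 11 in decimal.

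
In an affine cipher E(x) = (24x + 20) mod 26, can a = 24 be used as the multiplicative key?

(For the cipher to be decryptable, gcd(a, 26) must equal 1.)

Step 1: Compute gcd(24, 26).
Step 2: gcd(24, 26) = 2.
Since gcd = 2 != 1, 24 shares a common factor with 26, so it cannot be used.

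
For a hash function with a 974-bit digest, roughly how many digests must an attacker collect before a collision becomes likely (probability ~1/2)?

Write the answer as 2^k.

Step 1: The birthday paradox gives collision probability ~50% after sqrt(2^n) = 2^(n/2) hashes.
Step 2: For 974-bit output: 2^(974/2) = 2^487.
Step 3: Approximately 2^487 hash computations needed.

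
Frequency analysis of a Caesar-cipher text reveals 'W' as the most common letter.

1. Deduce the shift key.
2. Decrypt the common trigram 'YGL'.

Step 1: In English, 'E' is the most frequent letter (12.7%).
Step 2: The most frequent ciphertext letter is 'W' (position 22).
Step 3: Shift = (22 - 4) mod 26 = 18.
Step 4: Decrypt 'YGL' by shifting back 18:
  Y -> G
  G -> O
  L -> T
Step 5: 'YGL' decrypts to 'GOT'.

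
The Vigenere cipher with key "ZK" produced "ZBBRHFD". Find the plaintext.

Step 1: Extend key: ZKZKZKZ
Step 2: Decrypt each letter (c - k) mod 26:
  Z(25) - Z(25) = (25-25) mod 26 = 0 = A
  B(1) - K(10) = (1-10) mod 26 = 17 = R
  B(1) - Z(25) = (1-25) mod 26 = 2 = C
  R(17) - K(10) = (17-10) mod 26 = 7 = H
  H(7) - Z(25) = (7-25) mod 26 = 8 = I
  F(5) - K(10) = (5-10) mod 26 = 21 = V
  D(3) - Z(25) = (3-25) mod 26 = 4 = E
Plaintext: ARCHIVE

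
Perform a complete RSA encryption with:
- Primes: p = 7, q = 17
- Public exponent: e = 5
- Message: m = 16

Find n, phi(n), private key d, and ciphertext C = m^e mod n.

Step 1: n = 7 * 17 = 119.
Step 2: phi(n) = (7-1)(17-1) = 6 * 16 = 96.
Step 3: Find d = 5^(-1) mod 96 = 77.
  Verify: 5 * 77 = 385 = 1 (mod 96).
Step 4: C = 16^5 mod 119 = 67.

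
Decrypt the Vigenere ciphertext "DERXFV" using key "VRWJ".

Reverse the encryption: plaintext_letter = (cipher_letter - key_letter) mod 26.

Step 1: Extend key: VRWJVR
Step 2: Decrypt each letter (c - k) mod 26:
  D(3) - V(21) = (3-21) mod 26 = 8 = I
  E(4) - R(17) = (4-17) mod 26 = 13 = N
  R(17) - W(22) = (17-22) mod 26 = 21 = V
  X(23) - J(9) = (23-9) mod 26 = 14 = O
  F(5) - V(21) = (5-21) mod 26 = 10 = K
  V(21) - R(17) = (21-17) mod 26 = 4 = E
Plaintext: INVOKE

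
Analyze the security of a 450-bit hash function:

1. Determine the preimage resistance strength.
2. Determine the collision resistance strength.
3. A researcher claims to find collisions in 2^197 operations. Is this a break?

Step 1: Preimage resistance requires brute-force of 2^450 operations.
Step 2: Collision resistance (birthday bound) = 2^(450/2) = 2^225.
Step 3: The claimed attack costs 2^197 operations.
Step 4: Since 2^197 < 2^225, the claimed attack beats the generic birthday bound, so collision resistance is broken.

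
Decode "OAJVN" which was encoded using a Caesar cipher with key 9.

Step 1: Reverse the shift by subtracting 9 from each letter position.
  O (position 14) -> position (14-9) mod 26 = 5 -> F
  A (position 0) -> position (0-9) mod 26 = 17 -> R
  J (position 9) -> position (9-9) mod 26 = 0 -> A
  V (position 21) -> position (21-9) mod 26 = 12 -> M
  N (position 13) -> position (13-9) mod 26 = 4 -> E
Decrypted message: FRAME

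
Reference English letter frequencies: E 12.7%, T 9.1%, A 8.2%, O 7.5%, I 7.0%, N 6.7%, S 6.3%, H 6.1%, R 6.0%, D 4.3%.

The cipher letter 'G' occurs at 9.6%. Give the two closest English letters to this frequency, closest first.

Step 1: Observed frequency of 'G' is 9.6%.
Step 2: Compute distances to each reference frequency and sort:
  T (9.1%): difference = 0.5% <-- BEST
  A (8.2%): difference = 1.4% <-- RUNNER-UP
  O (7.5%): difference = 2.1%
  I (7.0%): difference = 2.6%
  N (6.7%): difference = 2.9%
Step 3: Most likely is 'T' (9.1%, diff 0.5%); second most likely is 'A' (8.2%, diff 1.4%).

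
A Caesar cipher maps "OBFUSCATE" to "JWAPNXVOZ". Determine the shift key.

Step 1: Compare first letters: O (position 14) -> J (position 9).
Step 2: Shift = (9 - 14) mod 26 = 21.
The shift value is 21.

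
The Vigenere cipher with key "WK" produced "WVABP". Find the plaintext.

Step 1: Extend key: WKWKW
Step 2: Decrypt each letter (c - k) mod 26:
  W(22) - W(22) = (22-22) mod 26 = 0 = A
  V(21) - K(10) = (21-10) mod 26 = 11 = L
  A(0) - W(22) = (0-22) mod 26 = 4 = E
  B(1) - K(10) = (1-10) mod 26 = 17 = R
  P(15) - W(22) = (15-22) mod 26 = 19 = T
Plaintext: ALERT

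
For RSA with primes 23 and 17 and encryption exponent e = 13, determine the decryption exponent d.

Step 1: n = 23 * 17 = 391.
Step 2: phi(n) = 22 * 16 = 352.
Step 3: Find d such that 13 * d = 1 (mod 352).
Step 4: d = 13^(-1) mod 352 = 325.
Verification: 13 * 325 = 4225 = 12 * 352 + 1.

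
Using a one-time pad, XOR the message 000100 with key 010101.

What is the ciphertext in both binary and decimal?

Step 1: Write out the XOR operation bit by bit:
  Message: 000100
  Key:     010101
  XOR:     010001
Step 2: Convert to decimal: 010001 = 17.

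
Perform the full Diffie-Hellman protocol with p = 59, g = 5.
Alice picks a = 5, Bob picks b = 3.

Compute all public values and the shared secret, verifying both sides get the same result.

Step 1: A = g^a mod p = 5^5 mod 59 = 57.
Step 2: B = g^b mod p = 5^3 mod 59 = 7.
Step 3: Alice computes s = B^a mod p = 7^5 mod 59 = 51.
Step 4: Bob computes s = A^b mod p = 57^3 mod 59 = 51.
Both sides agree: shared secret = 51.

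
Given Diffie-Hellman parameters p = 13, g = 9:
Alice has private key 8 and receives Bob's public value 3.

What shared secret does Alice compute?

Step 1: s = B^a mod p = 3^8 mod 13.
  3^1 mod 13 = 3
  3^2 mod 13 = (3 * 3) mod 13 = 9
  3^3 mod 13 = (9 * 3) mod 13 = 1
  3^4 mod 13 = (1 * 3) mod 13 = 3
  3^5 mod 13 = (3 * 3) mod 13 = 9
  3^6 mod 13 = (9 * 3) mod 13 = 1
  3^7 mod 13 = (1 * 3) mod 13 = 3
  3^8 mod 13 = (3 * 3) mod 13 = 9
Result: shared secret = 9.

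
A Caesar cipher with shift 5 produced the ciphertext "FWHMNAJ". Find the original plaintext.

Step 1: Reverse the shift by subtracting 5 from each letter position.
  F (position 5) -> position (5-5) mod 26 = 0 -> A
  W (position 22) -> position (22-5) mod 26 = 17 -> R
  H (position 7) -> position (7-5) mod 26 = 2 -> C
  M (position 12) -> position (12-5) mod 26 = 7 -> H
  N (position 13) -> position (13-5) mod 26 = 8 -> I
  A (position 0) -> position (0-5) mod 26 = 21 -> V
  J (position 9) -> position (9-5) mod 26 = 4 -> E
Decrypted message: ARCHIVE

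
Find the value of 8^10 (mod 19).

Step 1: Compute 8^10 mod 19 step by step, reducing modulo 19 at each step.
  8^1 mod 19 = 8
  8^2 mod 19 = (8 * 8) mod 19 = 7
  8^3 mod 19 = (7 * 8) mod 19 = 18
  8^4 mod 19 = (18 * 8) mod 19 = 11
  8^5 mod 19 = (11 * 8) mod 19 = 12
  8^6 mod 19 = (12 * 8) mod 19 = 1
  8^7 mod 19 = (1 * 8) mod 19 = 8
  8^8 mod 19 = (8 * 8) mod 19 = 7
  8^9 mod 19 = (7 * 8) mod 19 = 18
  8^10 mod 19 = (18 * 8) mod 19 = 11
Step 2: Result = 11.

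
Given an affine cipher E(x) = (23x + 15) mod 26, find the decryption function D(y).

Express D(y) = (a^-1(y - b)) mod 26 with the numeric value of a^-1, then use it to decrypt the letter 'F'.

Step 1: Find a^-1, the modular inverse of 23 mod 26.
Step 2: We need 23 * a^-1 = 1 (mod 26).
Step 3: 23 * 17 = 391 = 15 * 26 + 1, so a^-1 = 17.
Step 4: D(y) = 17(y - 15) mod 26.
Step 5: Apply to 'F' (y = 5): D(5) = 17 * (5 - 15) mod 26 = 17 * -10 mod 26 = 12 -> 'M'.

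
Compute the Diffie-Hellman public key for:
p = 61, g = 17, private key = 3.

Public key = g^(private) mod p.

Step 1: A = g^a mod p = 17^3 mod 61.
  17^1 mod 61 = 17
  17^2 mod 61 = (17 * 17) mod 61 = 45
  17^3 mod 61 = (45 * 17) mod 61 = 33
Result: A = 33.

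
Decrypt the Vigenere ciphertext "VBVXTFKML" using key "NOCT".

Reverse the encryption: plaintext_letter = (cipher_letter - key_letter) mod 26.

Step 1: Extend key: NOCTNOCTN
Step 2: Decrypt each letter (c - k) mod 26:
  V(21) - N(13) = (21-13) mod 26 = 8 = I
  B(1) - O(14) = (1-14) mod 26 = 13 = N
  V(21) - C(2) = (21-2) mod 26 = 19 = T
  X(23) - T(19) = (23-19) mod 26 = 4 = E
  T(19) - N(13) = (19-13) mod 26 = 6 = G
  F(5) - O(14) = (5-14) mod 26 = 17 = R
  K(10) - C(2) = (10-2) mod 26 = 8 = I
  M(12) - T(19) = (12-19) mod 26 = 19 = T
  L(11) - N(13) = (11-13) mod 26 = 24 = Y
Plaintext: INTEGRITY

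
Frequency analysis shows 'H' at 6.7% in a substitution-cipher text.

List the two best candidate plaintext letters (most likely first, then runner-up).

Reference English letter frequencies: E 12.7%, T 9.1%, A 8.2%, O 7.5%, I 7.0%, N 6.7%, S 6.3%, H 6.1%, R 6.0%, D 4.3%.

Step 1: Observed frequency of 'H' is 6.7%.
Step 2: Compute distances to each reference frequency and sort:
  N (6.7%): difference = 0.0% <-- BEST
  I (7.0%): difference = 0.3% <-- RUNNER-UP
  S (6.3%): difference = 0.4%
  H (6.1%): difference = 0.6%
  R (6.0%): difference = 0.7%
Step 3: Most likely is 'N' (6.7%, diff 0.0%); second most likely is 'I' (7.0%, diff 0.3%).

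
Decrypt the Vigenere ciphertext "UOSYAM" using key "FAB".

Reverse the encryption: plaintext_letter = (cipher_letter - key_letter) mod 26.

Step 1: Extend key: FABFAB
Step 2: Decrypt each letter (c - k) mod 26:
  U(20) - F(5) = (20-5) mod 26 = 15 = P
  O(14) - A(0) = (14-0) mod 26 = 14 = O
  S(18) - B(1) = (18-1) mod 26 = 17 = R
  Y(24) - F(5) = (24-5) mod 26 = 19 = T
  A(0) - A(0) = (0-0) mod 26 = 0 = A
  M(12) - B(1) = (12-1) mod 26 = 11 = L
Plaintext: PORTAL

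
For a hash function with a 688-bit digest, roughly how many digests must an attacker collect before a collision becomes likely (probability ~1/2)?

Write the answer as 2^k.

Step 1: The birthday paradox gives collision probability ~50% after sqrt(2^n) = 2^(n/2) hashes.
Step 2: For 688-bit output: 2^(688/2) = 2^344.
Step 3: Approximately 2^344 hash computations needed.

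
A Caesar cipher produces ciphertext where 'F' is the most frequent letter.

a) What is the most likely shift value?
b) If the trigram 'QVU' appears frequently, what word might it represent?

Step 1: In English, 'E' is the most frequent letter (12.7%).
Step 2: The most frequent ciphertext letter is 'F' (position 5).
Step 3: Shift = (5 - 4) mod 26 = 1.
Step 4: Decrypt 'QVU' by shifting back 1:
  Q -> P
  V -> U
  U -> T
Step 5: 'QVU' decrypts to 'PUT'.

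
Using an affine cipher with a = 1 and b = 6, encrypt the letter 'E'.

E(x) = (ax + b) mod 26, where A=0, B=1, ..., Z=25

Step 1: Convert 'E' to number: x = 4.
Step 2: E(4) = (1 * 4 + 6) mod 26 = 10 mod 26 = 10.
Step 3: Convert 10 back to letter: K.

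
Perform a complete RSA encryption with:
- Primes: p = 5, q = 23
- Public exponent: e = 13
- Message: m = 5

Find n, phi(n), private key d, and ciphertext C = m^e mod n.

Step 1: n = 5 * 23 = 115.
Step 2: phi(n) = (5-1)(23-1) = 4 * 22 = 88.
Step 3: Find d = 13^(-1) mod 88 = 61.
  Verify: 13 * 61 = 793 = 1 (mod 88).
Step 4: C = 5^13 mod 115 = 90.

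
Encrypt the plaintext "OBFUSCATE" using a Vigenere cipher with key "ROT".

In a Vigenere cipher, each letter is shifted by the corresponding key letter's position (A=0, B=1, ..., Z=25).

Step 1: Repeat key to match plaintext length:
  Plaintext: OBFUSCATE
  Key:       ROTROTROT
Step 2: Encrypt each letter:
  O(14) + R(17) = (14+17) mod 26 = 5 = F
  B(1) + O(14) = (1+14) mod 26 = 15 = P
  F(5) + T(19) = (5+19) mod 26 = 24 = Y
  U(20) + R(17) = (20+17) mod 26 = 11 = L
  S(18) + O(14) = (18+14) mod 26 = 6 = G
  C(2) + T(19) = (2+19) mod 26 = 21 = V
  A(0) + R(17) = (0+17) mod 26 = 17 = R
  T(19) + O(14) = (19+14) mod 26 = 7 = H
  E(4) + T(19) = (4+19) mod 26 = 23 = X
Ciphertext: FPYLGVRHX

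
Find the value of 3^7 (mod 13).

Step 1: Compute 3^7 mod 13 step by step, reducing modulo 13 at each step.
  3^1 mod 13 = 3
  3^2 mod 13 = (3 * 3) mod 13 = 9
  3^3 mod 13 = (9 * 3) mod 13 = 1
  3^4 mod 13 = (1 * 3) mod 13 = 3
  3^5 mod 13 = (3 * 3) mod 13 = 9
  3^6 mod 13 = (9 * 3) mod 13 = 1
  3^7 mod 13 = (1 * 3) mod 13 = 3
Step 2: Result = 3.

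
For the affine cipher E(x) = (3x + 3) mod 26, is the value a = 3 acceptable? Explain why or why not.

Step 1: Compute gcd(3, 26).
Step 2: gcd(3, 26) = 1.
Since gcd = 1, 3 is coprime with 26, so it is a valid key.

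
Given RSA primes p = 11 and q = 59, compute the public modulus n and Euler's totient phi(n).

Step 1: n = p * q = 11 * 59 = 649.
Step 2: phi(n) = (p-1)(q-1) = 10 * 58 = 580.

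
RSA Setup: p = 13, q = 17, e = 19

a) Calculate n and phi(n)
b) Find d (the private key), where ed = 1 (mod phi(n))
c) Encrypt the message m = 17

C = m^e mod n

Step 1: n = 13 * 17 = 221.
Step 2: phi(n) = (13-1)(17-1) = 12 * 16 = 192.
Step 3: Find d = 19^(-1) mod 192 = 91.
  Verify: 19 * 91 = 1729 = 1 (mod 192).
Step 4: C = 17^19 mod 221 = 17.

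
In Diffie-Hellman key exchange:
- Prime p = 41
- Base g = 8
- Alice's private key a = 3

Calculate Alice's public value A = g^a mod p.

Step 1: A = g^a mod p = 8^3 mod 41.
  8^1 mod 41 = 8
  8^2 mod 41 = (8 * 8) mod 41 = 23
  8^3 mod 41 = (23 * 8) mod 41 = 20
Result: A = 20.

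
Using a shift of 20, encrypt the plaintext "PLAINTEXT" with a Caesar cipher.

Step 1: For each letter, shift forward by 20 positions (mod 26).
  P (position 15) -> position (15+20) mod 26 = 9 -> J
  L (position 11) -> position (11+20) mod 26 = 5 -> F
  A (position 0) -> position (0+20) mod 26 = 20 -> U
  I (position 8) -> position (8+20) mod 26 = 2 -> C
  N (position 13) -> position (13+20) mod 26 = 7 -> H
  T (position 19) -> position (19+20) mod 26 = 13 -> N
  E (position 4) -> position (4+20) mod 26 = 24 -> Y
  X (position 23) -> position (23+20) mod 26 = 17 -> R
  T (position 19) -> position (19+20) mod 26 = 13 -> N
Result: JFUCHNYRN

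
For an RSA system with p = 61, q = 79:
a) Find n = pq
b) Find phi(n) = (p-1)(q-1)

Step 1: n = p * q = 61 * 79 = 4819.
Step 2: phi(n) = (p-1)(q-1) = 60 * 78 = 4680.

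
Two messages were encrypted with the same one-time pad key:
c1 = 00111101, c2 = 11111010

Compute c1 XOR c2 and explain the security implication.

Step 1: c1 XOR c2 = (m1 XOR k) XOR (m2 XOR k).
Step 2: By XOR associativity/commutativity: = m1 XOR m2 XOR k XOR k = m1 XOR m2.
Step 3: 00111101 XOR 11111010 = 11000111 = 199.
Step 4: The key cancels out! An attacker learns m1 XOR m2 = 199, revealing the relationship between plaintexts.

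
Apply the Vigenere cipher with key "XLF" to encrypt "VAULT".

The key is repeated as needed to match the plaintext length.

Step 1: Repeat key to match plaintext length:
  Plaintext: VAULT
  Key:       XLFXL
Step 2: Encrypt each letter:
  V(21) + X(23) = (21+23) mod 26 = 18 = S
  A(0) + L(11) = (0+11) mod 26 = 11 = L
  U(20) + F(5) = (20+5) mod 26 = 25 = Z
  L(11) + X(23) = (11+23) mod 26 = 8 = I
  T(19) + L(11) = (19+11) mod 26 = 4 = E
Ciphertext: SLZIE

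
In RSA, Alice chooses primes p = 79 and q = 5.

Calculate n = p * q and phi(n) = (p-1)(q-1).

Step 1: n = p * q = 79 * 5 = 395.
Step 2: phi(n) = (p-1)(q-1) = 78 * 4 = 312.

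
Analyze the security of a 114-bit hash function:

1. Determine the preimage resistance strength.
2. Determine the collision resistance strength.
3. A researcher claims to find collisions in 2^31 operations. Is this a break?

Step 1: Preimage resistance requires brute-force of 2^114 operations.
Step 2: Collision resistance (birthday bound) = 2^(114/2) = 2^57.
Step 3: The claimed attack costs 2^31 operations.
Step 4: Since 2^31 < 2^57, the claimed attack beats the generic birthday bound, so collision resistance is broken.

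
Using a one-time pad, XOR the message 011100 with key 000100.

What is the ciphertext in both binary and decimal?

Step 1: Write out the XOR operation bit by bit:
  Message: 011100
  Key:     000100
  XOR:     011000
Step 2: Convert to decimal: 011000 = 24.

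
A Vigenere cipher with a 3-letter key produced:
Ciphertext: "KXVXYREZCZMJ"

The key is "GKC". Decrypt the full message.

Step 1: Key 'GKC' has length 3. Extended key: GKCGKCGKCGKC
Step 2: Decrypt each position:
  K(10) - G(6) = 4 = E
  X(23) - K(10) = 13 = N
  V(21) - C(2) = 19 = T
  X(23) - G(6) = 17 = R
  Y(24) - K(10) = 14 = O
  R(17) - C(2) = 15 = P
  E(4) - G(6) = 24 = Y
  Z(25) - K(10) = 15 = P
  C(2) - C(2) = 0 = A
  Z(25) - G(6) = 19 = T
  M(12) - K(10) = 2 = C
  J(9) - C(2) = 7 = H
Plaintext: ENTROPYPATCH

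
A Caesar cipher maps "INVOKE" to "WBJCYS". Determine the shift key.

Step 1: Compare first letters: I (position 8) -> W (position 22).
Step 2: Shift = (22 - 8) mod 26 = 14.
The shift value is 14.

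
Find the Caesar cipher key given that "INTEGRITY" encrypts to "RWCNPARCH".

Step 1: Compare first letters: I (position 8) -> R (position 17).
Step 2: Shift = (17 - 8) mod 26 = 9.
The shift value is 9.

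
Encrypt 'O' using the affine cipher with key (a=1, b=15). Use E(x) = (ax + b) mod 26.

Step 1: Convert 'O' to number: x = 14.
Step 2: E(14) = (1 * 14 + 15) mod 26 = 29 mod 26 = 3.
Step 3: Convert 3 back to letter: D.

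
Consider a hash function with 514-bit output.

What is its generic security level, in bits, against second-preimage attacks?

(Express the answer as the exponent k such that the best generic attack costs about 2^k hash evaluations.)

Step 1: The hash has a 514-bit output.
Step 2: Second-preimage resistance means: given a specific input x, it should be infeasible to find a different y with h(y) = h(x).
With a 514-bit output, a generic search for a second preimage costs about 2^514 evaluations (each trial matches the fixed target with probability 2^-514).
Step 3: Security level = 514 bits.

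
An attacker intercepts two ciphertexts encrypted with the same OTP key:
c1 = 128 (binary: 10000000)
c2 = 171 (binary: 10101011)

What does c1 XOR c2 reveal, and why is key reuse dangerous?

Step 1: c1 XOR c2 = (m1 XOR k) XOR (m2 XOR k).
Step 2: By XOR associativity/commutativity: = m1 XOR m2 XOR k XOR k = m1 XOR m2.
Step 3: 10000000 XOR 10101011 = 00101011 = 43.
Step 4: The key cancels out! An attacker learns m1 XOR m2 = 43, revealing the relationship between plaintexts.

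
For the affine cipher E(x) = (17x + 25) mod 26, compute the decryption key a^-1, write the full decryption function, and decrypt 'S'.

Step 1: Find a^-1, the modular inverse of 17 mod 26.
Step 2: We need 17 * a^-1 = 1 (mod 26).
Step 3: 17 * 23 = 391 = 15 * 26 + 1, so a^-1 = 23.
Step 4: D(y) = 23(y - 25) mod 26.
Step 5: Apply to 'S' (y = 18): D(18) = 23 * (18 - 25) mod 26 = 23 * -7 mod 26 = 21 -> 'V'.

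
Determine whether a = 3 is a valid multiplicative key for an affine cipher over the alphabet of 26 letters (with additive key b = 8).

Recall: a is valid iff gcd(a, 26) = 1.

Step 1: Compute gcd(3, 26).
Step 2: gcd(3, 26) = 1.
Since gcd = 1, 3 is coprime with 26, so it is a valid key.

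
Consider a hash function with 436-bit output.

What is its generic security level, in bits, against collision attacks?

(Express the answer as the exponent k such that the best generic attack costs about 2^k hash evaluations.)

Step 1: The hash has a 436-bit output.
Step 2: Collision resistance means it should be infeasible to find any x != y with h(x) = h(y).
By the birthday bound, a generic collision search succeeds after about sqrt(2^436) = 2^(436/2) = 2^218 evaluations.
Step 3: Security level = 218 bits.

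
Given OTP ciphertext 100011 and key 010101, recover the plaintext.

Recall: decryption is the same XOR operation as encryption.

Step 1: XOR ciphertext with key:
  Ciphertext: 100011
  Key:        010101
  XOR:        110110
Step 2: Plaintext = 110110 = 54 in decimal.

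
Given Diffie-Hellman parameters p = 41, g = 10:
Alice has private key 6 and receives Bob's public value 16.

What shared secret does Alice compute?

Step 1: s = B^a mod p = 16^6 mod 41.
  16^1 mod 41 = 16
  16^2 mod 41 = (16 * 16) mod 41 = 10
  16^3 mod 41 = (10 * 16) mod 41 = 37
  16^4 mod 41 = (37 * 16) mod 41 = 18
  16^5 mod 41 = (18 * 16) mod 41 = 1
  16^6 mod 41 = (1 * 16) mod 41 = 16
Result: shared secret = 16.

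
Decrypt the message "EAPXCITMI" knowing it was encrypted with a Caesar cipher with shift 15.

Step 1: Reverse the shift by subtracting 15 from each letter position.
  E (position 4) -> position (4-15) mod 26 = 15 -> P
  A (position 0) -> position (0-15) mod 26 = 11 -> L
  P (position 15) -> position (15-15) mod 26 = 0 -> A
  X (position 23) -> position (23-15) mod 26 = 8 -> I
  C (position 2) -> position (2-15) mod 26 = 13 -> N
  I (position 8) -> position (8-15) mod 26 = 19 -> T
  T (position 19) -> position (19-15) mod 26 = 4 -> E
  M (position 12) -> position (12-15) mod 26 = 23 -> X
  I (position 8) -> position (8-15) mod 26 = 19 -> T
Decrypted message: PLAINTEXT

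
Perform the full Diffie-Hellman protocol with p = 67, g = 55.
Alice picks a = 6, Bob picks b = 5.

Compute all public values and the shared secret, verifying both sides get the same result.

Step 1: A = g^a mod p = 55^6 mod 67 = 62.
Step 2: B = g^b mod p = 55^5 mod 67 = 6.
Step 3: Alice computes s = B^a mod p = 6^6 mod 67 = 24.
Step 4: Bob computes s = A^b mod p = 62^5 mod 67 = 24.
Both sides agree: shared secret = 24.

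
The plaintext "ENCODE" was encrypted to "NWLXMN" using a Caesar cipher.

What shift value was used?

Step 1: Compare first letters: E (position 4) -> N (position 13).
Step 2: Shift = (13 - 4) mod 26 = 9.
The shift value is 9.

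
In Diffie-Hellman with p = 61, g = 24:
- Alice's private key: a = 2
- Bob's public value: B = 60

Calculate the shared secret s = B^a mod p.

Step 1: s = B^a mod p = 60^2 mod 61.
  60^1 mod 61 = 60
  60^2 mod 61 = (60 * 60) mod 61 = 1
Result: shared secret = 1.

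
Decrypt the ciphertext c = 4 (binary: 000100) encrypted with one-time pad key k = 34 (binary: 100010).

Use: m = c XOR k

Step 1: XOR ciphertext with key:
  Ciphertext: 000100
  Key:        100010
  XOR:        100110
Step 2: Plaintext = 100110 = 38 in decimal.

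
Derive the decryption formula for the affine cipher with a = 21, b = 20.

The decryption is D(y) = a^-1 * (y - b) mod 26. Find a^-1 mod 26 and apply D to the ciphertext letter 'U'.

Step 1: Find a^-1, the modular inverse of 21 mod 26.
Step 2: We need 21 * a^-1 = 1 (mod 26).
Step 3: 21 * 5 = 105 = 4 * 26 + 1, so a^-1 = 5.
Step 4: D(y) = 5(y - 20) mod 26.
Step 5: Apply to 'U' (y = 20): D(20) = 5 * (20 - 20) mod 26 = 5 * 0 mod 26 = 0 -> 'A'.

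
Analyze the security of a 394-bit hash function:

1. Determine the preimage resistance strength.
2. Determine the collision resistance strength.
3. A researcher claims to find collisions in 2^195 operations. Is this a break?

Step 1: Preimage resistance requires brute-force of 2^394 operations.
Step 2: Collision resistance (birthday bound) = 2^(394/2) = 2^197.
Step 3: The claimed attack costs 2^195 operations.
Step 4: Since 2^195 < 2^197, the claimed attack beats the generic birthday bound, so collision resistance is broken.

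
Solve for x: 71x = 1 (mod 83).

Step 1: We need x such that 71 * x = 1 (mod 83).
Step 2: Using the extended Euclidean algorithm or trial:
  71 * 76 = 5396 = 65 * 83 + 1.
Step 3: Since 5396 mod 83 = 1, the inverse is x = 76.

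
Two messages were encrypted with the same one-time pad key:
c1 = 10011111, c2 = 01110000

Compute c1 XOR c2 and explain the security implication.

Step 1: c1 XOR c2 = (m1 XOR k) XOR (m2 XOR k).
Step 2: By XOR associativity/commutativity: = m1 XOR m2 XOR k XOR k = m1 XOR m2.
Step 3: 10011111 XOR 01110000 = 11101111 = 239.
Step 4: The key cancels out! An attacker learns m1 XOR m2 = 239, revealing the relationship between plaintexts.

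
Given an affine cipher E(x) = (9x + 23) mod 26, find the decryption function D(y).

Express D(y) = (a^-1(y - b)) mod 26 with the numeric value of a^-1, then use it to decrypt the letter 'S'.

Step 1: Find a^-1, the modular inverse of 9 mod 26.
Step 2: We need 9 * a^-1 = 1 (mod 26).
Step 3: 9 * 3 = 27 = 1 * 26 + 1, so a^-1 = 3.
Step 4: D(y) = 3(y - 23) mod 26.
Step 5: Apply to 'S' (y = 18): D(18) = 3 * (18 - 23) mod 26 = 3 * -5 mod 26 = 11 -> 'L'.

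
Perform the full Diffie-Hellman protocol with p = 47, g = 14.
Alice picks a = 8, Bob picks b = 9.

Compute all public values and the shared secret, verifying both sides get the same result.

Step 1: A = g^a mod p = 14^8 mod 47 = 7.
Step 2: B = g^b mod p = 14^9 mod 47 = 4.
Step 3: Alice computes s = B^a mod p = 4^8 mod 47 = 18.
Step 4: Bob computes s = A^b mod p = 7^9 mod 47 = 18.
Both sides agree: shared secret = 18.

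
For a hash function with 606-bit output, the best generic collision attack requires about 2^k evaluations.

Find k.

Step 1: The hash has a 606-bit output.
Step 2: Collision resistance means it should be infeasible to find any x != y with h(x) = h(y).
By the birthday bound, a generic collision search succeeds after about sqrt(2^606) = 2^(606/2) = 2^303 evaluations.
Step 3: Security level = 303 bits.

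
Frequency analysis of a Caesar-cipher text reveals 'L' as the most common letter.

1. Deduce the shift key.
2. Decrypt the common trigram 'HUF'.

Step 1: In English, 'E' is the most frequent letter (12.7%).
Step 2: The most frequent ciphertext letter is 'L' (position 11).
Step 3: Shift = (11 - 4) mod 26 = 7.
Step 4: Decrypt 'HUF' by shifting back 7:
  H -> A
  U -> N
  F -> Y
Step 5: 'HUF' decrypts to 'ANY'.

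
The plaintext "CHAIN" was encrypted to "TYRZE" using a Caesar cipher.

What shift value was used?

Step 1: Compare first letters: C (position 2) -> T (position 19).
Step 2: Shift = (19 - 2) mod 26 = 17.
The shift value is 17.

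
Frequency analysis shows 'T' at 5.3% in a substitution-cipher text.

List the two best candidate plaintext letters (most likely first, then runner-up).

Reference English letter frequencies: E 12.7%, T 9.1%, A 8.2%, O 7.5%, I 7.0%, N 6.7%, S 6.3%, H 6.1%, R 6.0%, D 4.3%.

Step 1: Observed frequency of 'T' is 5.3%.
Step 2: Compute distances to each reference frequency and sort:
  R (6.0%): difference = 0.7% <-- BEST
  H (6.1%): difference = 0.8% <-- RUNNER-UP
  S (6.3%): difference = 1.0%
  D (4.3%): difference = 1.0%
  N (6.7%): difference = 1.4%
Step 3: Most likely is 'R' (6.0%, diff 0.7%); second most likely is 'H' (6.1%, diff 0.8%).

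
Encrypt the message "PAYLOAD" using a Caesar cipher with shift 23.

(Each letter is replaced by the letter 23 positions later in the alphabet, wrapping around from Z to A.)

Step 1: For each letter, shift forward by 23 positions (mod 26).
  P (position 15) -> position (15+23) mod 26 = 12 -> M
  A (position 0) -> position (0+23) mod 26 = 23 -> X
  Y (position 24) -> position (24+23) mod 26 = 21 -> V
  L (position 11) -> position (11+23) mod 26 = 8 -> I
  O (position 14) -> position (14+23) mod 26 = 11 -> L
  A (position 0) -> position (0+23) mod 26 = 23 -> X
  D (position 3) -> position (3+23) mod 26 = 0 -> A
Result: MXVILXA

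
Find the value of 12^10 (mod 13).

Step 1: Compute 12^10 mod 13 step by step, reducing modulo 13 at each step.
  12^1 mod 13 = 12
  12^2 mod 13 = (12 * 12) mod 13 = 1
  12^3 mod 13 = (1 * 12) mod 13 = 12
  12^4 mod 13 = (12 * 12) mod 13 = 1
  12^5 mod 13 = (1 * 12) mod 13 = 12
  12^6 mod 13 = (12 * 12) mod 13 = 1
  12^7 mod 13 = (1 * 12) mod 13 = 12
  12^8 mod 13 = (12 * 12) mod 13 = 1
  12^9 mod 13 = (1 * 12) mod 13 = 12
  12^10 mod 13 = (12 * 12) mod 13 = 1
Step 2: Result = 1.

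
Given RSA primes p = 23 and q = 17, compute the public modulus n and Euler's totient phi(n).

Step 1: n = p * q = 23 * 17 = 391.
Step 2: phi(n) = (p-1)(q-1) = 22 * 16 = 352.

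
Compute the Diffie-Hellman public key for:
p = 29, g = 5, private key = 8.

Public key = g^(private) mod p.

Step 1: A = g^a mod p = 5^8 mod 29.
  5^1 mod 29 = 5
  5^2 mod 29 = (5 * 5) mod 29 = 25
  5^3 mod 29 = (25 * 5) mod 29 = 9
  5^4 mod 29 = (9 * 5) mod 29 = 16
  5^5 mod 29 = (16 * 5) mod 29 = 22
  5^6 mod 29 = (22 * 5) mod 29 = 23
  5^7 mod 29 = (23 * 5) mod 29 = 28
  5^8 mod 29 = (28 * 5) mod 29 = 24
Result: A = 24.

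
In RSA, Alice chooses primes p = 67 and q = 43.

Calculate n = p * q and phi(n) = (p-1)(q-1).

Step 1: n = p * q = 67 * 43 = 2881.
Step 2: phi(n) = (p-1)(q-1) = 66 * 42 = 2772.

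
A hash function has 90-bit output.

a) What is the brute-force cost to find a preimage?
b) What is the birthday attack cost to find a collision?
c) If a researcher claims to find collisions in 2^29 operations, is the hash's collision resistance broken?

Step 1: Preimage resistance requires brute-force of 2^90 operations.
Step 2: Collision resistance (birthday bound) = 2^(90/2) = 2^45.
Step 3: The claimed attack costs 2^29 operations.
Step 4: Since 2^29 < 2^45, the claimed attack beats the generic birthday bound, so collision resistance is broken.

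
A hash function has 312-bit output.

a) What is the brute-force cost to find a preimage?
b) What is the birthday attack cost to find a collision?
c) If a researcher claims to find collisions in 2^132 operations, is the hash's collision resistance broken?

Step 1: Preimage resistance requires brute-force of 2^312 operations.
Step 2: Collision resistance (birthday bound) = 2^(312/2) = 2^156.
Step 3: The claimed attack costs 2^132 operations.
Step 4: Since 2^132 < 2^156, the claimed attack beats the generic birthday bound, so collision resistance is broken.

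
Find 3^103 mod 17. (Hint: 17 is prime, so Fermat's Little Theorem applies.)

Step 1: Since 17 is prime, by Fermat's Little Theorem: 3^16 = 1 (mod 17).
Step 2: Reduce exponent: 103 mod 16 = 7.
Step 3: So 3^103 = 3^7 (mod 17).
Step 4: 3^7 mod 17 = 11.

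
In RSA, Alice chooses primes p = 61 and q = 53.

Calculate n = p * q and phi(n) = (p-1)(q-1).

Step 1: n = p * q = 61 * 53 = 3233.
Step 2: phi(n) = (p-1)(q-1) = 60 * 52 = 3120.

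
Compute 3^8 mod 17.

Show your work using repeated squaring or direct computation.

Step 1: Compute 3^8 mod 17 step by step, reducing modulo 17 at each step.
  3^1 mod 17 = 3
  3^2 mod 17 = (3 * 3) mod 17 = 9
  3^3 mod 17 = (9 * 3) mod 17 = 10
  3^4 mod 17 = (10 * 3) mod 17 = 13
  3^5 mod 17 = (13 * 3) mod 17 = 5
  3^6 mod 17 = (5 * 3) mod 17 = 15
  3^7 mod 17 = (15 * 3) mod 17 = 11
  3^8 mod 17 = (11 * 3) mod 17 = 16
Step 2: Result = 16.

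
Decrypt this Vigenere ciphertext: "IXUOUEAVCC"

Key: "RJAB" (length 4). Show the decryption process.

Step 1: Key 'RJAB' has length 4. Extended key: RJABRJABRJ
Step 2: Decrypt each position:
  I(8) - R(17) = 17 = R
  X(23) - J(9) = 14 = O
  U(20) - A(0) = 20 = U
  O(14) - B(1) = 13 = N
  U(20) - R(17) = 3 = D
  E(4) - J(9) = 21 = V
  A(0) - A(0) = 0 = A
  V(21) - B(1) = 20 = U
  C(2) - R(17) = 11 = L
  C(2) - J(9) = 19 = T
Plaintext: ROUNDVAULT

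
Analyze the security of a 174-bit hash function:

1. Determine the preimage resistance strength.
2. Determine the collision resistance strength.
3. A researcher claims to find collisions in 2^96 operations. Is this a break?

Step 1: Preimage resistance requires brute-force of 2^174 operations.
Step 2: Collision resistance (birthday bound) = 2^(174/2) = 2^87.
Step 3: The claimed attack costs 2^96 operations.
Step 4: Since 2^96 >= 2^87, the claimed attack is no faster than the generic birthday attack, so this does not break collision resistance.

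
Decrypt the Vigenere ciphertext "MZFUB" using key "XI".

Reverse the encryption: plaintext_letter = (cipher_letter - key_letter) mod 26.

Step 1: Extend key: XIXIX
Step 2: Decrypt each letter (c - k) mod 26:
  M(12) - X(23) = (12-23) mod 26 = 15 = P
  Z(25) - I(8) = (25-8) mod 26 = 17 = R
  F(5) - X(23) = (5-23) mod 26 = 8 = I
  U(20) - I(8) = (20-8) mod 26 = 12 = M
  B(1) - X(23) = (1-23) mod 26 = 4 = E
Plaintext: PRIME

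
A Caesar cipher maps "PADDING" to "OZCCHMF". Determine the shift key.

Step 1: Compare first letters: P (position 15) -> O (position 14).
Step 2: Shift = (14 - 15) mod 26 = 25.
The shift value is 25.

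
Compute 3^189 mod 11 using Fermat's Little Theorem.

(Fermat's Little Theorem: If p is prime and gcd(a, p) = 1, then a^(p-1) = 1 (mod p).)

Step 1: Since 11 is prime, by Fermat's Little Theorem: 3^10 = 1 (mod 11).
Step 2: Reduce exponent: 189 mod 10 = 9.
Step 3: So 3^189 = 3^9 (mod 11).
Step 4: 3^9 mod 11 = 4.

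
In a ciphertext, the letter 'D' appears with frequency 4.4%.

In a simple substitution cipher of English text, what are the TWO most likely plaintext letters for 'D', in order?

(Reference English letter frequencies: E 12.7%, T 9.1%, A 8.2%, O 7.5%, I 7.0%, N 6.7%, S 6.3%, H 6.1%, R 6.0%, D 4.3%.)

Step 1: Observed frequency of 'D' is 4.4%.
Step 2: Compute distances to each reference frequency and sort:
  D (4.3%): difference = 0.1% <-- BEST
  R (6.0%): difference = 1.6% <-- RUNNER-UP
  H (6.1%): difference = 1.7%
  S (6.3%): difference = 1.9%
  N (6.7%): difference = 2.3%
Step 3: Most likely is 'D' (4.3%, diff 0.1%); second most likely is 'R' (6.0%, diff 1.6%).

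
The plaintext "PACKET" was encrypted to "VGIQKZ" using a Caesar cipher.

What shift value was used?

Step 1: Compare first letters: P (position 15) -> V (position 21).
Step 2: Shift = (21 - 15) mod 26 = 6.
The shift value is 6.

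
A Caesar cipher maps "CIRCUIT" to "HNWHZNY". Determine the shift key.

Step 1: Compare first letters: C (position 2) -> H (position 7).
Step 2: Shift = (7 - 2) mod 26 = 5.
The shift value is 5.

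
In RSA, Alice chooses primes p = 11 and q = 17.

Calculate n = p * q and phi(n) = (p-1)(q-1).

Step 1: n = p * q = 11 * 17 = 187.
Step 2: phi(n) = (p-1)(q-1) = 10 * 16 = 160.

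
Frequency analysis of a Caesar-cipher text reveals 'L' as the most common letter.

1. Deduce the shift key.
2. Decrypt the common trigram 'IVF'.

Step 1: In English, 'E' is the most frequent letter (12.7%).
Step 2: The most frequent ciphertext letter is 'L' (position 11).
Step 3: Shift = (11 - 4) mod 26 = 7.
Step 4: Decrypt 'IVF' by shifting back 7:
  I -> B
  V -> O
  F -> Y
Step 5: 'IVF' decrypts to 'BOY'.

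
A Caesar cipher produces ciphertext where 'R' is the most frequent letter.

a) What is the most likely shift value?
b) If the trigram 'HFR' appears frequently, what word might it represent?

Step 1: In English, 'E' is the most frequent letter (12.7%).
Step 2: The most frequent ciphertext letter is 'R' (position 17).
Step 3: Shift = (17 - 4) mod 26 = 13.
Step 4: Decrypt 'HFR' by shifting back 13:
  H -> U
  F -> S
  R -> E
Step 5: 'HFR' decrypts to 'USE'.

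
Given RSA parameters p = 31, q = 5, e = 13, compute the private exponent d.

Step 1: n = 31 * 5 = 155.
Step 2: phi(n) = 30 * 4 = 120.
Step 3: Find d such that 13 * d = 1 (mod 120).
Step 4: d = 13^(-1) mod 120 = 37.
Verification: 13 * 37 = 481 = 4 * 120 + 1.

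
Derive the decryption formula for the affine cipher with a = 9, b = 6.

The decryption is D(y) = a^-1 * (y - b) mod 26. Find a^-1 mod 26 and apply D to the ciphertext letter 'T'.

Step 1: Find a^-1, the modular inverse of 9 mod 26.
Step 2: We need 9 * a^-1 = 1 (mod 26).
Step 3: 9 * 3 = 27 = 1 * 26 + 1, so a^-1 = 3.
Step 4: D(y) = 3(y - 6) mod 26.
Step 5: Apply to 'T' (y = 19): D(19) = 3 * (19 - 6) mod 26 = 3 * 13 mod 26 = 13 -> 'N'.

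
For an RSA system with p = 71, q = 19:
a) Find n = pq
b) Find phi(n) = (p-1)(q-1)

Step 1: n = p * q = 71 * 19 = 1349.
Step 2: phi(n) = (p-1)(q-1) = 70 * 18 = 1260.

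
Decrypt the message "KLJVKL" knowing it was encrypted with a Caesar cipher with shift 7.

Step 1: Reverse the shift by subtracting 7 from each letter position.
  K (position 10) -> position (10-7) mod 26 = 3 -> D
  L (position 11) -> position (11-7) mod 26 = 4 -> E
  J (position 9) -> position (9-7) mod 26 = 2 -> C
  V (position 21) -> position (21-7) mod 26 = 14 -> O
  K (position 10) -> position (10-7) mod 26 = 3 -> D
  L (position 11) -> position (11-7) mod 26 = 4 -> E
Decrypted message: DECODE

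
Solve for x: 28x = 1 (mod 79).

Step 1: We need x such that 28 * x = 1 (mod 79).
Step 2: Using the extended Euclidean algorithm or trial:
  28 * 48 = 1344 = 17 * 79 + 1.
Step 3: Since 1344 mod 79 = 1, the inverse is x = 48.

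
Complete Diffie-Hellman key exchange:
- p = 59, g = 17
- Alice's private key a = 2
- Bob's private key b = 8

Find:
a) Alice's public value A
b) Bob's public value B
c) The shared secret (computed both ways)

Step 1: A = g^a mod p = 17^2 mod 59 = 53.
Step 2: B = g^b mod p = 17^8 mod 59 = 57.
Step 3: Alice computes s = B^a mod p = 57^2 mod 59 = 4.
Step 4: Bob computes s = A^b mod p = 53^8 mod 59 = 4.
Both sides agree: shared secret = 4.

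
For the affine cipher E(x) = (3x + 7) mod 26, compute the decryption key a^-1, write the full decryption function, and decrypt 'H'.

Step 1: Find a^-1, the modular inverse of 3 mod 26.
Step 2: We need 3 * a^-1 = 1 (mod 26).
Step 3: 3 * 9 = 27 = 1 * 26 + 1, so a^-1 = 9.
Step 4: D(y) = 9(y - 7) mod 26.
Step 5: Apply to 'H' (y = 7): D(7) = 9 * (7 - 7) mod 26 = 9 * 0 mod 26 = 0 -> 'A'.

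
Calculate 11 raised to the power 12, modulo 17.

Step 1: Compute 11^12 mod 17 step by step, reducing modulo 17 at each step.
  11^1 mod 17 = 11
  11^2 mod 17 = (11 * 11) mod 17 = 2
  11^3 mod 17 = (2 * 11) mod 17 = 5
  11^4 mod 17 = (5 * 11) mod 17 = 4
  11^5 mod 17 = (4 * 11) mod 17 = 10
  11^6 mod 17 = (10 * 11) mod 17 = 8
  11^7 mod 17 = (8 * 11) mod 17 = 3
  11^8 mod 17 = (3 * 11) mod 17 = 16
  11^9 mod 17 = (16 * 11) mod 17 = 6
  11^10 mod 17 = (6 * 11) mod 17 = 15
  11^11 mod 17 = (15 * 11) mod 17 = 12
  11^12 mod 17 = (12 * 11) mod 17 = 13
Step 2: Result = 13.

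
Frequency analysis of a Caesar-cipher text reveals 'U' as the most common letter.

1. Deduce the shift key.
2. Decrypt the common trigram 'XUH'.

Step 1: In English, 'E' is the most frequent letter (12.7%).
Step 2: The most frequent ciphertext letter is 'U' (position 20).
Step 3: Shift = (20 - 4) mod 26 = 16.
Step 4: Decrypt 'XUH' by shifting back 16:
  X -> H
  U -> E
  H -> R
Step 5: 'XUH' decrypts to 'HER'.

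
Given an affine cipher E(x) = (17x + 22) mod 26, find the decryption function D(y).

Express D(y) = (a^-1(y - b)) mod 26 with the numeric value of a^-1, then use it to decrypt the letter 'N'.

Step 1: Find a^-1, the modular inverse of 17 mod 26.
Step 2: We need 17 * a^-1 = 1 (mod 26).
Step 3: 17 * 23 = 391 = 15 * 26 + 1, so a^-1 = 23.
Step 4: D(y) = 23(y - 22) mod 26.
Step 5: Apply to 'N' (y = 13): D(13) = 23 * (13 - 22) mod 26 = 23 * -9 mod 26 = 1 -> 'B'.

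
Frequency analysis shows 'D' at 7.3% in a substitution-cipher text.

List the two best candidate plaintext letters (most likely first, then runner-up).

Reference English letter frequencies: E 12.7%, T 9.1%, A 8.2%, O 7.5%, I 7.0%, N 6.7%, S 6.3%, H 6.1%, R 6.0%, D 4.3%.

Step 1: Observed frequency of 'D' is 7.3%.
Step 2: Compute distances to each reference frequency and sort:
  O (7.5%): difference = 0.2% <-- BEST
  I (7.0%): difference = 0.3% <-- RUNNER-UP
  N (6.7%): difference = 0.6%
  A (8.2%): difference = 0.9%
  S (6.3%): difference = 1.0%
Step 3: Most likely is 'O' (7.5%, diff 0.2%); second most likely is 'I' (7.0%, diff 0.3%).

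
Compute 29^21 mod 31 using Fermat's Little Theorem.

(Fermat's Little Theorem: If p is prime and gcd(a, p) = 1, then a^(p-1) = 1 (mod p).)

Step 1: Since 31 is prime, by Fermat's Little Theorem: 29^30 = 1 (mod 31).
Step 2: Reduce exponent: 21 mod 30 = 21.
Step 3: So 29^21 = 29^21 (mod 31).
Step 4: 29^21 mod 31 = 29.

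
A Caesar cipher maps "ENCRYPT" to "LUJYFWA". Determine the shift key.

Step 1: Compare first letters: E (position 4) -> L (position 11).
Step 2: Shift = (11 - 4) mod 26 = 7.
The shift value is 7.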